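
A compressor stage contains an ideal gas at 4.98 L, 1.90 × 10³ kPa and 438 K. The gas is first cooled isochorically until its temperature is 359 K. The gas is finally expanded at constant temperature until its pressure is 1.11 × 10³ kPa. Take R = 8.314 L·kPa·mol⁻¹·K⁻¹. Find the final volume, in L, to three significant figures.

V constant ⇒ P ∝ T: V₂ = V₁; P₂ = P₁·(T₂/T₁) = 1557 kPa.
T constant ⇒ Boyle's law P V = const: T₃ = T₂; V₃ = V₂·(P₂/P₃) = 6.987 L.

V₃ ≈ 6.99 L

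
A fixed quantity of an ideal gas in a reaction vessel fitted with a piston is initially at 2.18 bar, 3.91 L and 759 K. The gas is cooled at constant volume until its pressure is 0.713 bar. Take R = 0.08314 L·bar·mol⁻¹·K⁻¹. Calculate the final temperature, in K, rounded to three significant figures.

V constant ⇒ P ∝ T: V₂ = V₁; T₂ = T₁·(P₂/P₁) = 248.2 K.

T₂ ≈ 248 K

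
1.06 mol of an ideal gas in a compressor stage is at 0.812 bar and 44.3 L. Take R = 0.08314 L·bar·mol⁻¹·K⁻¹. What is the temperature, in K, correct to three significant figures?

PV = nRT ⇒ T = PV/(nR) = (0.812 × 44.3) / (1.06 × 0.08314)

T ≈ 408 K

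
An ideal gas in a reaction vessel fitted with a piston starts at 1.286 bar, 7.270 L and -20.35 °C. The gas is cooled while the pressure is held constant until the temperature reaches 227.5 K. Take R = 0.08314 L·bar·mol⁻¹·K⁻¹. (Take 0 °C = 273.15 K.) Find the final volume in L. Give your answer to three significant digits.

V₂ ≈ 6.54 L

Convert: T₁ = 252.8 K.
Isobaric, so V/T is constant: P₂ = P₁; V₂ = V₁·(T₂/T₁) = 6.542 L.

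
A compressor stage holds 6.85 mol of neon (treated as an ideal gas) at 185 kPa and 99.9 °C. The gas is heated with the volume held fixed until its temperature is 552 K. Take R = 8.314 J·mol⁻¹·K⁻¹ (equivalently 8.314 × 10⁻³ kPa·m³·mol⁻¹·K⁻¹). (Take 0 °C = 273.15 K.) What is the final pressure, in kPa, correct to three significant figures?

P₂ ≈ 274 kPa

Convert: T₁ = 373.0 K.
From PV = nRT: V₁ = nRT₁/P₁ = 0.1148 m³.
Isochoric, so P/T is constant: V₂ = V₁; P₂ = P₁·(T₂/T₁) = 273.7 kPa.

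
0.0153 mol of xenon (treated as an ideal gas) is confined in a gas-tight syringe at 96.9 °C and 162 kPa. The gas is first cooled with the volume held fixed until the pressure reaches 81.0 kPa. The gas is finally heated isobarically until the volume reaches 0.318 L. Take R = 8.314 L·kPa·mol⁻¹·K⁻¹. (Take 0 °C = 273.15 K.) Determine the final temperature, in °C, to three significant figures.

Convert: T₁ = 370.0 K.
From PV = nRT: V₁ = nRT₁/P₁ = 0.2906 L.
V constant ⇒ P ∝ T: V₂ = V₁; T₂ = T₁·(P₂/P₁) = 185.0 K.
Isobaric, so V/T is constant: P₃ = P₂; T₃ = T₂·(V₃/V₂) = 202.5 K.

T₃ ≈ -70.7 °C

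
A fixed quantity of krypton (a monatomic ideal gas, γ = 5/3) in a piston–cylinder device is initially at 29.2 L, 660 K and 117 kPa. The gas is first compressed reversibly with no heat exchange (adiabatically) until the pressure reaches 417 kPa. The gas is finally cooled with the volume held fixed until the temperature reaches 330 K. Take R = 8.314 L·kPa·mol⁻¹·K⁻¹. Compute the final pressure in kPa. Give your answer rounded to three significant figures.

Adiabatic (γ = 5/3), T V^(γ−1) and P V^γ constant: T₂ = T₁·(P₂/P₁)^((γ−1)/γ) = 1097 K; V₂ = V₁·(P₁/P₂)^(1/γ) = 13.62 L.
Isochoric, so P/T is constant: V₃ = V₂; P₃ = P₂·(T₃/T₂) = 125.4 kPa.

P₃ ≈ 125 kPa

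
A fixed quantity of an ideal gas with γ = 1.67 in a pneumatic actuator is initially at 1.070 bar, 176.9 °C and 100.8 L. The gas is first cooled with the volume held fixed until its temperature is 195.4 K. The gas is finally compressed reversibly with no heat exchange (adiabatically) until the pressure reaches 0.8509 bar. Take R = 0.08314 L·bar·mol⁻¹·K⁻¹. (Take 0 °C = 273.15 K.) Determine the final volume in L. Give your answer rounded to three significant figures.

V₃ ≈ 70.2 L

Convert: T₁ = 450.0 K.
V constant ⇒ P ∝ T: V₂ = V₁; P₂ = P₁·(T₂/T₁) = 0.4646 bar.
Reversible adiabatic, γ = 1.67: T₃ = T₂·(P₃/P₂)^((γ−1)/γ) = 249.1 K; V₃ = V₂·(P₂/P₃)^(1/γ) = 70.16 L.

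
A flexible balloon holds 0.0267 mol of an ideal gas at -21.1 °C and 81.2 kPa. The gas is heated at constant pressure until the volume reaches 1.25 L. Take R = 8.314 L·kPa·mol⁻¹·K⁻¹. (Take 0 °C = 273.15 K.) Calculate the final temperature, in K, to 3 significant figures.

T₂ ≈ 457 K

Convert: T₁ = 252.0 K.
From PV = nRT: V₁ = nRT₁/P₁ = 0.6891 L.
Isobaric, so V/T is constant: P₂ = P₁; T₂ = T₁·(V₂/V₁) = 457.2 K.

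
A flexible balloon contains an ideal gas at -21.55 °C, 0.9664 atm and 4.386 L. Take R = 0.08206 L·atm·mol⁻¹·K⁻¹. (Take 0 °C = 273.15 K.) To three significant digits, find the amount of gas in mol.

Convert: T = 251.60 K.
PV = nRT ⇒ n = PV/(RT) = (0.9664 × 4.386) / (0.08206 × 251.60)

n ≈ 0.205 mol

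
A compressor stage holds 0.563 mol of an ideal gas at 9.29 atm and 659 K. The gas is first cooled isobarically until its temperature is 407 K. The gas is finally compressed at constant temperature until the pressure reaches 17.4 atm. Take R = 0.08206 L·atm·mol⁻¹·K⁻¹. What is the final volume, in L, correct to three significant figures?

From PV = nRT: V₁ = nRT₁/P₁ = 3.277 L.
P constant ⇒ V ∝ T: P₂ = P₁; V₂ = V₁·(T₂/T₁) = 2.024 L.
T constant ⇒ Boyle's law P V = const: T₃ = T₂; V₃ = V₂·(P₂/P₃) = 1.081 L.

V₃ ≈ 1.08 L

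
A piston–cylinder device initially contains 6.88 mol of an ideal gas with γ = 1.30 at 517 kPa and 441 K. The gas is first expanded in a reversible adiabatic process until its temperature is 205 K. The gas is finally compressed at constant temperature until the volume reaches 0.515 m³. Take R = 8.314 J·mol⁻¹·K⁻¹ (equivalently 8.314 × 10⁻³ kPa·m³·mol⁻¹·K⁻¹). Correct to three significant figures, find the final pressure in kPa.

P₃ ≈ 22.8 kPa

From PV = nRT: V₁ = nRT₁/P₁ = 0.04879 m³.
Reversible adiabatic, γ = 1.30: P₂ = P₁·(T₂/T₁)^(γ/(γ−1)) = 18.70 kPa; V₂ = V₁·(T₁/T₂)^(1/(γ−1)) = 0.6270 m³.
Isothermal, so P V is constant: T₃ = T₂; P₃ = P₂·(V₂/V₃) = 22.77 kPa.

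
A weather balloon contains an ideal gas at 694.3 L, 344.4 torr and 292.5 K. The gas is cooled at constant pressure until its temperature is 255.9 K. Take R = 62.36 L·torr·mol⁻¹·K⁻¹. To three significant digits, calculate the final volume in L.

Isobaric, so V/T is constant: P₂ = P₁; V₂ = V₁·(T₂/T₁) = 607.4 L.

V₂ ≈ 607 L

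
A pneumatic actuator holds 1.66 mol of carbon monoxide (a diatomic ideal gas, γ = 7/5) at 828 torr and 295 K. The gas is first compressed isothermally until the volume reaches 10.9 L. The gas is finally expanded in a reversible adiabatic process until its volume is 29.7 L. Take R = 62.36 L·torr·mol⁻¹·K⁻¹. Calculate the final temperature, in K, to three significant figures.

T₃ ≈ 198 K

From PV = nRT: V₁ = nRT₁/P₁ = 36.88 L.
Isothermal, so P V is constant: T₂ = T₁; P₂ = P₁·(V₁/V₂) = 2802 torr.
Reversible adiabatic, γ = 7/5: T₃ = T₂·(V₂/V₃)^(γ−1) = 197.6 K; P₃ = P₂·(V₂/V₃)^γ = 688.6 torr.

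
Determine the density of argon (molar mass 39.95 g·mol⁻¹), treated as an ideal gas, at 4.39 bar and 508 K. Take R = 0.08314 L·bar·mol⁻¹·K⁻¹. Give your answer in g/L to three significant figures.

ρ = PM/(RT) = (4.39 × 39.95) / (0.08314 × 508.0)

ρ ≈ 4.15 g/L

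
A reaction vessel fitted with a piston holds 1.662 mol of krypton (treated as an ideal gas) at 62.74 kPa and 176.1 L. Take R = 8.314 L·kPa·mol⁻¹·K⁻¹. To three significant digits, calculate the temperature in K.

T ≈ 800 K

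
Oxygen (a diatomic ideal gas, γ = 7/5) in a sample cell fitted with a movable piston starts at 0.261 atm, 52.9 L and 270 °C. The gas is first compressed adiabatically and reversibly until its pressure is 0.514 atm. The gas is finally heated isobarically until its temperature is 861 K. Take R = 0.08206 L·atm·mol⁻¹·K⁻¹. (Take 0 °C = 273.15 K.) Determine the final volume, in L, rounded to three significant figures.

Convert: T₁ = 543.1 K.
Adiabatic (γ = 7/5), T V^(γ−1) and P V^γ constant: T₂ = T₁·(P₂/P₁)^((γ−1)/γ) = 659.2 K; V₂ = V₁·(P₁/P₂)^(1/γ) = 32.60 L.
P constant ⇒ V ∝ T: P₃ = P₂; V₃ = V₂·(T₃/T₂) = 42.58 L.

V₃ ≈ 42.6 L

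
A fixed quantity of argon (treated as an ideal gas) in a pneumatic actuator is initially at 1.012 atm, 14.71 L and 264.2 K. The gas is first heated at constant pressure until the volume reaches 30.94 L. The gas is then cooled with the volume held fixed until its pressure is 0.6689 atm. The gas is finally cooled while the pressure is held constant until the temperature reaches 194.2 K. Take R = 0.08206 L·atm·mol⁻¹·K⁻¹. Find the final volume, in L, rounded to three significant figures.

Isobaric, so V/T is constant: P₂ = P₁; T₂ = T₁·(V₂/V₁) = 555.7 K.
Isochoric, so P/T is constant: V₃ = V₂; T₃ = T₂·(P₃/P₂) = 367.3 K.
P constant ⇒ V ∝ T: P₄ = P₃; V₄ = V₃·(T₄/T₃) = 16.36 L.

V₄ ≈ 16.4 L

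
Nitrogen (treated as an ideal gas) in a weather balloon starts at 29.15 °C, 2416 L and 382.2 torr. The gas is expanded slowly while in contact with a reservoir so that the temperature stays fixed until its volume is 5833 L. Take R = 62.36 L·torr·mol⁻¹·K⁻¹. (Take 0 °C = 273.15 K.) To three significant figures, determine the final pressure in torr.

P₂ ≈ 158 torr

Convert: T₁ = 302.3 K.
Isothermal, so P V is constant: T₂ = T₁; P₂ = P₁·(V₁/V₂) = 158.3 torr.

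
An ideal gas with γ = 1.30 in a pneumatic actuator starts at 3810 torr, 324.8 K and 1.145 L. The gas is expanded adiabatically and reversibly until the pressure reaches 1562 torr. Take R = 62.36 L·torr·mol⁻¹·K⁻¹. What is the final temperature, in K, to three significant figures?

T₂ ≈ 264 K

Reversible adiabatic, γ = 1.30: T₂ = T₁·(P₂/P₁)^((γ−1)/γ) = 264.4 K; V₂ = V₁·(P₁/P₂)^(1/γ) = 2.273 L.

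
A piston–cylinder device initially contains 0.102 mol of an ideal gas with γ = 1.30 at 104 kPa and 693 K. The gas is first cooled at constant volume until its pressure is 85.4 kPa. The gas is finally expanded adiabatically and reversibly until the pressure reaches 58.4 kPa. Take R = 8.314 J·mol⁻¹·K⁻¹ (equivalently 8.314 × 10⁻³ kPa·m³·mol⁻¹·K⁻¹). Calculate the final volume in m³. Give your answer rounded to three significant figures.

From PV = nRT: V₁ = nRT₁/P₁ = 0.005651 m³.
Isochoric, so P/T is constant: V₂ = V₁; T₂ = T₁·(P₂/P₁) = 569.1 K.
Reversible adiabatic, γ = 1.30: T₃ = T₂·(P₃/P₂)^((γ−1)/γ) = 521.3 K; V₃ = V₂·(P₂/P₃)^(1/γ) = 0.007570 m³.

V₃ ≈ 0.00757 m³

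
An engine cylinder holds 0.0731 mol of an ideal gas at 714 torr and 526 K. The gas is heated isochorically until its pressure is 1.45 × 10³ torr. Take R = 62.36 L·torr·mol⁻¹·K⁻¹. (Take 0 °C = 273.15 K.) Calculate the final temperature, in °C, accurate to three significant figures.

T₂ ≈ 795 °C

From PV = nRT: V₁ = nRT₁/P₁ = 3.358 L.
Isochoric, so P/T is constant: V₂ = V₁; T₂ = T₁·(P₂/P₁) = 1068 K.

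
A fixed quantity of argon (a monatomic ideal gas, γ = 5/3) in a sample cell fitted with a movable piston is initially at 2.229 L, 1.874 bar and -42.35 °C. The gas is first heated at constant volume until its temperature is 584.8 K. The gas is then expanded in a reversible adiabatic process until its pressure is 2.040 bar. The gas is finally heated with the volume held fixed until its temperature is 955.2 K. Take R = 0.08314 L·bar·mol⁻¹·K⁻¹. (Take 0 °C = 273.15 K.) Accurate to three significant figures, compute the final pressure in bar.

P₄ ≈ 4.67 bar

Convert: T₁ = 230.8 K.
Isochoric, so P/T is constant: V₂ = V₁; P₂ = P₁·(T₂/T₁) = 4.748 bar.
Adiabatic (γ = 5/3), T V^(γ−1) and P V^γ constant: T₃ = T₂·(P₃/P₂)^((γ−1)/γ) = 417.1 K; V₃ = V₂·(P₂/P₃)^(1/γ) = 3.700 L.
Isochoric, so P/T is constant: V₄ = V₃; P₄ = P₃·(T₄/T₃) = 4.672 bar.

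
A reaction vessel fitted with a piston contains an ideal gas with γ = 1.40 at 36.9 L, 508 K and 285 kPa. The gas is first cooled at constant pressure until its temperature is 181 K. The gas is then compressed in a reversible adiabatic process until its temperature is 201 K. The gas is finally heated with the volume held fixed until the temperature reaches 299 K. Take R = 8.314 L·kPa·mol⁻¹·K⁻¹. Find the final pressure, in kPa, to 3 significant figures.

P₄ ≈ 612 kPa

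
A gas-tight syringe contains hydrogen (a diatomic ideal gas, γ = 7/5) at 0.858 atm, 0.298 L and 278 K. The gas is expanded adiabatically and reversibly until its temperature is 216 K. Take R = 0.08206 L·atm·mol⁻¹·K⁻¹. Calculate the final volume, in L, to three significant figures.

Reversible adiabatic, γ = 7/5: P₂ = P₁·(T₂/T₁)^(γ/(γ−1)) = 0.3547 atm; V₂ = V₁·(T₁/T₂)^(1/(γ−1)) = 0.5600 L.

V₂ ≈ 0.560 L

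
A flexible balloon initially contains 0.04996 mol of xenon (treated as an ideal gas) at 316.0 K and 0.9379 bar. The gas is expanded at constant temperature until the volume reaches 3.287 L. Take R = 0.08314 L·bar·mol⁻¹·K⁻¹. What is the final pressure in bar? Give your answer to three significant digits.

From PV = nRT: V₁ = nRT₁/P₁ = 1.399 L.
Isothermal, so P V is constant: T₂ = T₁; P₂ = P₁·(V₁/V₂) = 0.3993 bar.

P₂ ≈ 0.399 bar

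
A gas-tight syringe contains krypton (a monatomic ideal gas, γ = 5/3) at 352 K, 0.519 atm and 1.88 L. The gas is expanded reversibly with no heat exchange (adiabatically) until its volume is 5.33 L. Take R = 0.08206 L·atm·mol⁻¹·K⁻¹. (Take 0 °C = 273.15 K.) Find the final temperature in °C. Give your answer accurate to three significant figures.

T₂ ≈ -97.4 °C

Reversible adiabatic, γ = 5/3: T₂ = T₁·(V₁/V₂)^(γ−1) = 175.7 K; P₂ = P₁·(V₁/V₂)^γ = 0.09139 atm.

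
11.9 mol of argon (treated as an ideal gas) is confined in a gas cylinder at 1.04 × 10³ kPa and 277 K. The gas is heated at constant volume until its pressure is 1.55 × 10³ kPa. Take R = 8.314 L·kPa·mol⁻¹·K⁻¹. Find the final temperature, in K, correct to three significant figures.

From PV = nRT: V₁ = nRT₁/P₁ = 26.35 L.
V constant ⇒ P ∝ T: V₂ = V₁; T₂ = T₁·(P₂/P₁) = 412.8 K.

T₂ ≈ 413 K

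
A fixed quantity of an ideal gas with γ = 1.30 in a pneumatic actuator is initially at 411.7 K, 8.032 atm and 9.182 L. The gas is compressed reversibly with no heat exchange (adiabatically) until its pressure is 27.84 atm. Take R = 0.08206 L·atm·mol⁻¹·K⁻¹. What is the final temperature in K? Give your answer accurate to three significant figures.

T₂ ≈ 548 K

Adiabatic (γ = 1.30), T V^(γ−1) and P V^γ constant: T₂ = T₁·(P₂/P₁)^((γ−1)/γ) = 548.5 K; V₂ = V₁·(P₁/P₂)^(1/γ) = 3.529 L.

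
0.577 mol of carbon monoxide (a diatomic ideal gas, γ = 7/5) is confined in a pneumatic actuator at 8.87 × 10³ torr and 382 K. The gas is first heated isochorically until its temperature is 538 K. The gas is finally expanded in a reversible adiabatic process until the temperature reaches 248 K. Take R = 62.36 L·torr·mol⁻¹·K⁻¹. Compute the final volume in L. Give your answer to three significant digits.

From PV = nRT: V₁ = nRT₁/P₁ = 1.550 L.
Isochoric, so P/T is constant: V₂ = V₁; P₂ = P₁·(T₂/T₁) = 1.249e+04 torr.
Reversible adiabatic, γ = 7/5: P₃ = P₂·(T₃/T₂)^(γ/(γ−1)) = 830.8 torr; V₃ = V₂·(T₂/T₃)^(1/(γ−1)) = 10.74 L.

V₃ ≈ 10.7 L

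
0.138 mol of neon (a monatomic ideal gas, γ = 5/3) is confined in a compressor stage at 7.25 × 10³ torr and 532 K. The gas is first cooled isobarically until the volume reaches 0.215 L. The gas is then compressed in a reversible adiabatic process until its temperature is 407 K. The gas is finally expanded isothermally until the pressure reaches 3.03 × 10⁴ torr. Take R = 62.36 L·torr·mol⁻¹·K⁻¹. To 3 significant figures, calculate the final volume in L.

V₄ ≈ 0.116 L

From PV = nRT: V₁ = nRT₁/P₁ = 0.6315 L.
Isobaric, so V/T is constant: P₂ = P₁; T₂ = T₁·(V₂/V₁) = 181.1 K.
Adiabatic (γ = 5/3), T V^(γ−1) and P V^γ constant: P₃ = P₂·(T₃/T₂)^(γ/(γ−1)) = 5.487e+04 torr; V₃ = V₂·(T₂/T₃)^(1/(γ−1)) = 0.06383 L.
Isothermal, so P V is constant: T₄ = T₃; V₄ = V₃·(P₃/P₄) = 0.1156 L.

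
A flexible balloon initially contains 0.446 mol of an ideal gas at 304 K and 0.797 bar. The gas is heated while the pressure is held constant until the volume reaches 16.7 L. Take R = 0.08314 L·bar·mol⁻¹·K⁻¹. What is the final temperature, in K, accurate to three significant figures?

From PV = nRT: V₁ = nRT₁/P₁ = 14.14 L.
Isobaric, so V/T is constant: P₂ = P₁; T₂ = T₁·(V₂/V₁) = 358.9 K.

T₂ ≈ 359 K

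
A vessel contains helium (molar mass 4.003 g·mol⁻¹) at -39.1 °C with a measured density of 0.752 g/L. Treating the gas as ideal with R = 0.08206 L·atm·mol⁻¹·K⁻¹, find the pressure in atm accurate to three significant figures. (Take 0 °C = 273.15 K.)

ρ = PM/(RT) ⇒ P = ρRT/M = (0.752 × 0.08206 × 234.0) / 4.003

P ≈ 3.61 atm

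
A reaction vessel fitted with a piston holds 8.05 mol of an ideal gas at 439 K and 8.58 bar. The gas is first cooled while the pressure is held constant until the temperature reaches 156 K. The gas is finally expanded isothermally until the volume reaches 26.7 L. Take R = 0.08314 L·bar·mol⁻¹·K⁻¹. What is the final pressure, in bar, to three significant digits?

P₃ ≈ 3.91 bar

From PV = nRT: V₁ = nRT₁/P₁ = 34.24 L.
Isobaric, so V/T is constant: P₂ = P₁; V₂ = V₁·(T₂/T₁) = 12.17 L.
T constant ⇒ Boyle's law P V = const: T₃ = T₂; P₃ = P₂·(V₂/V₃) = 3.910 bar.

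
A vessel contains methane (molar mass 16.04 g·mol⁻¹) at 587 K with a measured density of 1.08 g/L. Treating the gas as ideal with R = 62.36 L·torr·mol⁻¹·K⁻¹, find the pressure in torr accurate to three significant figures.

ρ = PM/(RT) ⇒ P = ρRT/M = (1.08 × 62.36 × 587.0) / 16.04

P ≈ 2.46e+03 torr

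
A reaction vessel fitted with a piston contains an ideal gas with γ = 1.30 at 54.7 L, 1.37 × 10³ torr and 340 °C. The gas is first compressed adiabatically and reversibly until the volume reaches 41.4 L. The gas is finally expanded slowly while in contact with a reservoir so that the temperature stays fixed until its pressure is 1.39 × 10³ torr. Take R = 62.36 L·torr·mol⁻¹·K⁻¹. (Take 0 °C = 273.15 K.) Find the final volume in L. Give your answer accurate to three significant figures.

V₃ ≈ 58.6 L

Convert: T₁ = 613.1 K.
Adiabatic (γ = 1.30), T V^(γ−1) and P V^γ constant: T₂ = T₁·(V₁/V₂)^(γ−1) = 666.6 K; P₂ = P₁·(V₁/V₂)^γ = 1968 torr.
Isothermal, so P V is constant: T₃ = T₂; V₃ = V₂·(P₂/P₃) = 58.61 L.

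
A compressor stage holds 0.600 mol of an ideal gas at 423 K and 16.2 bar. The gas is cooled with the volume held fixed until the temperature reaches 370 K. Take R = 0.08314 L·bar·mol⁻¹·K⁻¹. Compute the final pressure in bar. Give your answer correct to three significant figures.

P₂ ≈ 14.2 bar

From PV = nRT: V₁ = nRT₁/P₁ = 1.303 L.
V constant ⇒ P ∝ T: V₂ = V₁; P₂ = P₁·(T₂/T₁) = 14.17 bar.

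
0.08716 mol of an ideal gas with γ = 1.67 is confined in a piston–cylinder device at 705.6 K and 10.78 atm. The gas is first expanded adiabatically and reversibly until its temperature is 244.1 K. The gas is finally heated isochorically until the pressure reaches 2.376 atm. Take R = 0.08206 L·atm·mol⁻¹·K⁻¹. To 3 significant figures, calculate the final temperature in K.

T₃ ≈ 758 K

From PV = nRT: V₁ = nRT₁/P₁ = 0.4682 L.
Reversible adiabatic, γ = 1.67: P₂ = P₁·(T₂/T₁)^(γ/(γ−1)) = 0.7649 atm; V₂ = V₁·(T₁/T₂)^(1/(γ−1)) = 2.283 L.
Isochoric, so P/T is constant: V₃ = V₂; T₃ = T₂·(P₃/P₂) = 758.3 K.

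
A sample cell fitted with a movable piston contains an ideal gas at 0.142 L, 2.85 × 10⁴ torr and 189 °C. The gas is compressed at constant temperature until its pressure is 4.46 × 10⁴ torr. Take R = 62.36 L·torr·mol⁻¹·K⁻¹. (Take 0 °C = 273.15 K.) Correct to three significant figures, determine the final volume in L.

V₂ ≈ 0.0907 L

Convert: T₁ = 462.1 K.
Isothermal, so P V is constant: T₂ = T₁; V₂ = V₁·(P₁/P₂) = 0.09074 L.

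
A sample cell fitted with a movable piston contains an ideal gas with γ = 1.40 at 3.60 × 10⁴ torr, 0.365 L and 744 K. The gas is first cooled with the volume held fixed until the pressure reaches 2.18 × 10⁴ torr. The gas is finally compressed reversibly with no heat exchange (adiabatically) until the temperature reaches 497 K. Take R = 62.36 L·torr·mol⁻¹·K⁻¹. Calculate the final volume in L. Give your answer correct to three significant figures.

V₃ ≈ 0.286 L

V constant ⇒ P ∝ T: V₂ = V₁; T₂ = T₁·(P₂/P₁) = 450.5 K.
Adiabatic (γ = 1.40), T V^(γ−1) and P V^γ constant: P₃ = P₂·(T₃/T₂)^(γ/(γ−1)) = 3.074e+04 torr; V₃ = V₂·(T₂/T₃)^(1/(γ−1)) = 0.2856 L.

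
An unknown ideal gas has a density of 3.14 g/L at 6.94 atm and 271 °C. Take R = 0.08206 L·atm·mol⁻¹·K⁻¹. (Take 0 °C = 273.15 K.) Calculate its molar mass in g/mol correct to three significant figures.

M ≈ 20.2 g/mol

ρ = PM/(RT) ⇒ M = ρRT/P = (3.14 × 0.08206 × 544.1) / 6.94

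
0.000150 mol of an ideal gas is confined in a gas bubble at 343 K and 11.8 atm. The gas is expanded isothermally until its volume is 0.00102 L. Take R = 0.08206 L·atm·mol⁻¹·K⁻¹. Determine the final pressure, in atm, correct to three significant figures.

P₂ ≈ 4.14 atm

From PV = nRT: V₁ = nRT₁/P₁ = 0.0003578 L.
T constant ⇒ Boyle's law P V = const: T₂ = T₁; P₂ = P₁·(V₁/V₂) = 4.139 atm.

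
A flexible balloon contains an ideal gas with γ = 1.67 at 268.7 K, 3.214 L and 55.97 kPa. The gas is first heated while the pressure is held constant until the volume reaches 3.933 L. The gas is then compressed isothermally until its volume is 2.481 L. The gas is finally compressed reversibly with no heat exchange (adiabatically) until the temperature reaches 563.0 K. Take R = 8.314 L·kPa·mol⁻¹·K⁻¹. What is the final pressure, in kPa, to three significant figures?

Isobaric, so V/T is constant: P₂ = P₁; T₂ = T₁·(V₂/V₁) = 328.8 K.
T constant ⇒ Boyle's law P V = const: T₃ = T₂; P₃ = P₂·(V₂/V₃) = 88.73 kPa.
Reversible adiabatic, γ = 1.67: P₄ = P₃·(T₄/T₃)^(γ/(γ−1)) = 339.0 kPa; V₄ = V₃·(T₃/T₄)^(1/(γ−1)) = 1.112 L.

P₄ ≈ 339 kPa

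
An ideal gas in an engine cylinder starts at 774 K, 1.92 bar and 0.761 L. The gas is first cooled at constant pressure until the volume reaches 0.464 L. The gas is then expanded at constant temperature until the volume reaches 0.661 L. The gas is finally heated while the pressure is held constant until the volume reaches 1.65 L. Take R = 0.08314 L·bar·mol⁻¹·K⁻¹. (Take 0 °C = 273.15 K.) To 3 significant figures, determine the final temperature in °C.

Isobaric, so V/T is constant: P₂ = P₁; T₂ = T₁·(V₂/V₁) = 471.9 K.
T constant ⇒ Boyle's law P V = const: T₃ = T₂; P₃ = P₂·(V₂/V₃) = 1.348 bar.
P constant ⇒ V ∝ T: P₄ = P₃; T₄ = T₃·(V₄/V₃) = 1178 K.

T₄ ≈ 905 °C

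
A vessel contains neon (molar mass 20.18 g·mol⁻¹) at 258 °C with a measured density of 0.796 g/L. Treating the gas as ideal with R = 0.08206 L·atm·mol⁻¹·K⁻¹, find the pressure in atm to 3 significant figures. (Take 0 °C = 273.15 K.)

ρ = PM/(RT) ⇒ P = ρRT/M = (0.796 × 0.08206 × 531.1) / 20.18

P ≈ 1.72 atm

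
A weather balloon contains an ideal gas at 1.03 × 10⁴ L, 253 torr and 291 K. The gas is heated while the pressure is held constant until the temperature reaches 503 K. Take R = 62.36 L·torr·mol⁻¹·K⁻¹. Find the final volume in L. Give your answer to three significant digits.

Isobaric, so V/T is constant: P₂ = P₁; V₂ = V₁·(T₂/T₁) = 1.780e+04 L.

V₂ ≈ 1.78e+04 L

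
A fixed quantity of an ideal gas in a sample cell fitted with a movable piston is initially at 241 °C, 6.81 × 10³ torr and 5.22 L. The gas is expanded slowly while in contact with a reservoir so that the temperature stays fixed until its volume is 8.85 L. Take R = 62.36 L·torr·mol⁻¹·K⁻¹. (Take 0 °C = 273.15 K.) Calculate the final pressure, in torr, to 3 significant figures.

Convert: T₁ = 514.1 K.
T constant ⇒ Boyle's law P V = const: T₂ = T₁; P₂ = P₁·(V₁/V₂) = 4017 torr.

P₂ ≈ 4.02e+03 torr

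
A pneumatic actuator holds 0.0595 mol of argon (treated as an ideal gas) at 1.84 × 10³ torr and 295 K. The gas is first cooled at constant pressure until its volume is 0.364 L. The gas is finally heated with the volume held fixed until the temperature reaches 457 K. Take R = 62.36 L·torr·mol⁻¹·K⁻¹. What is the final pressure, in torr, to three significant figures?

P₃ ≈ 4.66e+03 torr

From PV = nRT: V₁ = nRT₁/P₁ = 0.5949 L.
P constant ⇒ V ∝ T: P₂ = P₁; T₂ = T₁·(V₂/V₁) = 180.5 K.
V constant ⇒ P ∝ T: V₃ = V₂; P₃ = P₂·(T₃/T₂) = 4658 torr.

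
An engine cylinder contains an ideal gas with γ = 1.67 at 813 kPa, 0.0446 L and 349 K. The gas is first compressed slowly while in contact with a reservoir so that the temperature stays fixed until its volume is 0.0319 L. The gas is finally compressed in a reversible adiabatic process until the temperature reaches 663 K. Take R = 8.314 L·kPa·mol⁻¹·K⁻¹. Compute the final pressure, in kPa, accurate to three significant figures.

P₃ ≈ 5.63e+03 kPa

Isothermal, so P V is constant: T₂ = T₁; P₂ = P₁·(V₁/V₂) = 1137 kPa.
Reversible adiabatic, γ = 1.67: P₃ = P₂·(T₃/T₂)^(γ/(γ−1)) = 5627 kPa; V₃ = V₂·(T₂/T₃)^(1/(γ−1)) = 0.01224 L.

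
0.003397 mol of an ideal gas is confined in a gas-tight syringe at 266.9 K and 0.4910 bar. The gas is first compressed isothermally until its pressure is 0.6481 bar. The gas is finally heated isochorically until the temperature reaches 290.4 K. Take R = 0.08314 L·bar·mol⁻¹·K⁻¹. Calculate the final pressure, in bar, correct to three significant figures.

From PV = nRT: V₁ = nRT₁/P₁ = 0.1535 L.
T constant ⇒ Boyle's law P V = const: T₂ = T₁; V₂ = V₁·(P₁/P₂) = 0.1163 L.
Isochoric, so P/T is constant: V₃ = V₂; P₃ = P₂·(T₃/T₂) = 0.7052 bar.

P₃ ≈ 0.705 bar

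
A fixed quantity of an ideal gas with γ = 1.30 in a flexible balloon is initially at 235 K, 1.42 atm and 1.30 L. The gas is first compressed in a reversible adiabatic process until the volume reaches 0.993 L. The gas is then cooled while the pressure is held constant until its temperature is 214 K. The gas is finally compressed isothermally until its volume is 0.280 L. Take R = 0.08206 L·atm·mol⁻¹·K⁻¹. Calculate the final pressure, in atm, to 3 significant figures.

Adiabatic (γ = 1.30), T V^(γ−1) and P V^γ constant: T₂ = T₁·(V₁/V₂)^(γ−1) = 254.8 K; P₂ = P₁·(V₁/V₂)^γ = 2.015 atm.
Isobaric, so V/T is constant: P₃ = P₂; V₃ = V₂·(T₃/T₂) = 0.8341 L.
Isothermal, so P V is constant: T₄ = T₃; P₄ = P₃·(V₃/V₄) = 6.004 atm.

P₄ ≈ 6.00 atm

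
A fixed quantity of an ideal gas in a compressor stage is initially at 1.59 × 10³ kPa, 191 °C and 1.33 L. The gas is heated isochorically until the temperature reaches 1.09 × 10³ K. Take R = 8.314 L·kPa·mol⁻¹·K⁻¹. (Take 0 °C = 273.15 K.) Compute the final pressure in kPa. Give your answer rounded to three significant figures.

P₂ ≈ 3.73e+03 kPa

Convert: T₁ = 464.1 K.
V constant ⇒ P ∝ T: V₂ = V₁; P₂ = P₁·(T₂/T₁) = 3734 kPa.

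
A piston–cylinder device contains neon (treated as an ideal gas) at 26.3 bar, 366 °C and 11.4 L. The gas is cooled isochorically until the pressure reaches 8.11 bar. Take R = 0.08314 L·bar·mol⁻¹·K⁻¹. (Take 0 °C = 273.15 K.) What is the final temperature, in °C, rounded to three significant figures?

Convert: T₁ = 639.1 K.
Isochoric, so P/T is constant: V₂ = V₁; T₂ = T₁·(P₂/P₁) = 197.1 K.

T₂ ≈ -76.1 °C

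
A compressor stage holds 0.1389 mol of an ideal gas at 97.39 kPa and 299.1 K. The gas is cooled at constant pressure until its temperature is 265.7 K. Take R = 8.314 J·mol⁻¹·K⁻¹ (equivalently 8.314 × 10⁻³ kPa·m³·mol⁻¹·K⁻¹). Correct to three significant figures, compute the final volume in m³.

V₂ ≈ 0.00315 m³

From PV = nRT: V₁ = nRT₁/P₁ = 0.003547 m³.
Isobaric, so V/T is constant: P₂ = P₁; V₂ = V₁·(T₂/T₁) = 0.003151 m³.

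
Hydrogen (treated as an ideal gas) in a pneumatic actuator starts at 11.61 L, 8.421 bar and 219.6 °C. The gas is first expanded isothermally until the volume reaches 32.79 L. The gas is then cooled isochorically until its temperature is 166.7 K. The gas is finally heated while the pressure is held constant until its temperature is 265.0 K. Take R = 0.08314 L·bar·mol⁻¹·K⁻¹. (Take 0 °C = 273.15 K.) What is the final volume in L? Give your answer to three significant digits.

V₄ ≈ 52.1 L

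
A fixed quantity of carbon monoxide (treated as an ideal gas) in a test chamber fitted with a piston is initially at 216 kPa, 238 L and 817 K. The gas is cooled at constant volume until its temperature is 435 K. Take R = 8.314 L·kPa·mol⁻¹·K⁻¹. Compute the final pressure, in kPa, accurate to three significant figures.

Isochoric, so P/T is constant: V₂ = V₁; P₂ = P₁·(T₂/T₁) = 115.0 kPa.

P₂ ≈ 115 kPa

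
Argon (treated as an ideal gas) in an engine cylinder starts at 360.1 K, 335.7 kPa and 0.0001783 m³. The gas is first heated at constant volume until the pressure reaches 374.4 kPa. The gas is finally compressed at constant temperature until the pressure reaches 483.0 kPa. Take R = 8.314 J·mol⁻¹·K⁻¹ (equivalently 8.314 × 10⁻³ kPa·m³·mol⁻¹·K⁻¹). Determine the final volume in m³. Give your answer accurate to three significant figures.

V₃ ≈ 0.000138 m³

Isochoric, so P/T is constant: V₂ = V₁; T₂ = T₁·(P₂/P₁) = 401.6 K.
Isothermal, so P V is constant: T₃ = T₂; V₃ = V₂·(P₂/P₃) = 0.0001382 m³.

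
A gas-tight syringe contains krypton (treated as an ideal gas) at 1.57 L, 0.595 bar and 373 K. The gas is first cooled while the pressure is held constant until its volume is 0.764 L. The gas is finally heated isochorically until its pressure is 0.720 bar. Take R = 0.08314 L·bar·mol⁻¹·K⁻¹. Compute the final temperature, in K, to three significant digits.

T₃ ≈ 220 K

Isobaric, so V/T is constant: P₂ = P₁; T₂ = T₁·(V₂/V₁) = 181.5 K.
Isochoric, so P/T is constant: V₃ = V₂; T₃ = T₂·(P₃/P₂) = 219.6 K.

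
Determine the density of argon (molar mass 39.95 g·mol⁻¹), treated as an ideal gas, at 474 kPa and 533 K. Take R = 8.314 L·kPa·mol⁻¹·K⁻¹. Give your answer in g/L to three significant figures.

ρ = PM/(RT) = (474 × 39.95) / (8.314 × 533.0)

ρ ≈ 4.27 g/L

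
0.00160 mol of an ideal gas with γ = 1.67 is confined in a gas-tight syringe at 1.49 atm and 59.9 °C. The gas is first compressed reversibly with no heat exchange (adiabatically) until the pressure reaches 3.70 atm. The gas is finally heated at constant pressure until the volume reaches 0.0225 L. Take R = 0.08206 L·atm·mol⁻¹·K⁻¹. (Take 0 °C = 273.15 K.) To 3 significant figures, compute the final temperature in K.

T₃ ≈ 634 K

Convert: T₁ = 333.0 K.
From PV = nRT: V₁ = nRT₁/P₁ = 0.02935 L.
Adiabatic (γ = 1.67), T V^(γ−1) and P V^γ constant: T₂ = T₁·(P₂/P₁)^((γ−1)/γ) = 479.7 K; V₂ = V₁·(P₁/P₂)^(1/γ) = 0.01702 L.
P constant ⇒ V ∝ T: P₃ = P₂; T₃ = T₂·(V₃/V₂) = 634.1 K.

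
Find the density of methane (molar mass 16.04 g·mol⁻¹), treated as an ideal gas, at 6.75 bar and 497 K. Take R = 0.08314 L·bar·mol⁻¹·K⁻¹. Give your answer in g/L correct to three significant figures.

ρ = PM/(RT) = (6.75 × 16.04) / (0.08314 × 497.0)

ρ ≈ 2.62 g/L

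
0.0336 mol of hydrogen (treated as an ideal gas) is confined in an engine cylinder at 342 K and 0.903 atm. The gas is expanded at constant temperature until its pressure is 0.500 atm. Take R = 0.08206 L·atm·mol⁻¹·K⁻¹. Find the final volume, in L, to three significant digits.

From PV = nRT: V₁ = nRT₁/P₁ = 1.044 L.
T constant ⇒ Boyle's law P V = const: T₂ = T₁; V₂ = V₁·(P₁/P₂) = 1.886 L.

V₂ ≈ 1.89 L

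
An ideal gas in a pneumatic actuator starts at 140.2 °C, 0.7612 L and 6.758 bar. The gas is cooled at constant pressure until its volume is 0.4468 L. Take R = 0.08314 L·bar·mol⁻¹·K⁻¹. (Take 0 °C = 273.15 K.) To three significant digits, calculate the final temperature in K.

T₂ ≈ 243 K

Convert: T₁ = 413.3 K.
P constant ⇒ V ∝ T: P₂ = P₁; T₂ = T₁·(V₂/V₁) = 242.6 K.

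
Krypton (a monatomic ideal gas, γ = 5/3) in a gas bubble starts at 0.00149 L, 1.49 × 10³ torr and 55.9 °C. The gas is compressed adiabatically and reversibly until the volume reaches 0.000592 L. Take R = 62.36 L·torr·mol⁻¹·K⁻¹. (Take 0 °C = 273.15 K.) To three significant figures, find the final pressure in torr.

P₂ ≈ 6.94e+03 torr

Convert: T₁ = 329.0 K.
Adiabatic (γ = 5/3), T V^(γ−1) and P V^γ constant: T₂ = T₁·(V₁/V₂)^(γ−1) = 608.8 K; P₂ = P₁·(V₁/V₂)^γ = 6939 torr.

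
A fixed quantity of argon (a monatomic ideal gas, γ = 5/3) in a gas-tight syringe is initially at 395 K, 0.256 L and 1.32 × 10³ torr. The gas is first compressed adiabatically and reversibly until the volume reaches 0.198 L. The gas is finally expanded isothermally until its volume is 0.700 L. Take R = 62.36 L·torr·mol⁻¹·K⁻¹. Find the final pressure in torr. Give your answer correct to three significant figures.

Reversible adiabatic, γ = 5/3: T₂ = T₁·(V₁/V₂)^(γ−1) = 468.8 K; P₂ = P₁·(V₁/V₂)^γ = 2025 torr.
Isothermal, so P V is constant: T₃ = T₂; P₃ = P₂·(V₂/V₃) = 572.9 torr.

P₃ ≈ 573 torr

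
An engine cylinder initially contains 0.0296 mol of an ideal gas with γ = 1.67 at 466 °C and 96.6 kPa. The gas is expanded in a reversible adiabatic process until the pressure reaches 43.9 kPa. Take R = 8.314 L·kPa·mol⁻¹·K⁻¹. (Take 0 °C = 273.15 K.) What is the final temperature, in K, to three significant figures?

T₂ ≈ 539 K

Convert: T₁ = 739.1 K.
From PV = nRT: V₁ = nRT₁/P₁ = 1.883 L.
Adiabatic (γ = 1.67), T V^(γ−1) and P V^γ constant: T₂ = T₁·(P₂/P₁)^((γ−1)/γ) = 538.7 K; V₂ = V₁·(P₁/P₂)^(1/γ) = 3.020 L.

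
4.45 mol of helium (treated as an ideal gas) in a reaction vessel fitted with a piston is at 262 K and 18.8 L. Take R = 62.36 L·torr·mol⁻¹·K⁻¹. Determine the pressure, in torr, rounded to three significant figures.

P ≈ 3.87e+03 torr

PV = nRT ⇒ P = nRT/V = (4.45 × 62.36 × 262) / 18.8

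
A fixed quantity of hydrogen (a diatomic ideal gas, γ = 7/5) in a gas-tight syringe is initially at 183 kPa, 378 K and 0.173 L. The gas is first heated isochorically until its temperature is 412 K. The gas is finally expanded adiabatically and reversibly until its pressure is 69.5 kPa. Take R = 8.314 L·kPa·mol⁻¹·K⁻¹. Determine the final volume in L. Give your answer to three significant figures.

V₃ ≈ 0.367 L

Isochoric, so P/T is constant: V₂ = V₁; P₂ = P₁·(T₂/T₁) = 199.5 kPa.
Reversible adiabatic, γ = 7/5: T₃ = T₂·(P₃/P₂)^((γ−1)/γ) = 304.8 K; V₃ = V₂·(P₂/P₃)^(1/γ) = 0.3674 L.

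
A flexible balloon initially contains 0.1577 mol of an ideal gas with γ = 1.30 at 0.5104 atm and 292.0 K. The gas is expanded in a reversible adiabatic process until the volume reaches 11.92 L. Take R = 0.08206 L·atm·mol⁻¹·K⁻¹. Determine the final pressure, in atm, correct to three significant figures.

P₂ ≈ 0.275 atm

From PV = nRT: V₁ = nRT₁/P₁ = 7.403 L.
Reversible adiabatic, γ = 1.30: T₂ = T₁·(V₁/V₂)^(γ−1) = 253.1 K; P₂ = P₁·(V₁/V₂)^γ = 0.2748 atm.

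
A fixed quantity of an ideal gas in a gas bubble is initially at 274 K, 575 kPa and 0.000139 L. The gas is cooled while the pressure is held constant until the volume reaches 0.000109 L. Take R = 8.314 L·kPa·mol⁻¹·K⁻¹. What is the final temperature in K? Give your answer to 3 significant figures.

T₂ ≈ 215 K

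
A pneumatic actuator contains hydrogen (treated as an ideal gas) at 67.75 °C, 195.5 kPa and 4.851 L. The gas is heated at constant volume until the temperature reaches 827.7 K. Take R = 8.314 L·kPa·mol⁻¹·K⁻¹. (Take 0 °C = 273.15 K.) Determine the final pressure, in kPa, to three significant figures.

Convert: T₁ = 340.9 K.
V constant ⇒ P ∝ T: V₂ = V₁; P₂ = P₁·(T₂/T₁) = 474.7 kPa.

P₂ ≈ 475 kPa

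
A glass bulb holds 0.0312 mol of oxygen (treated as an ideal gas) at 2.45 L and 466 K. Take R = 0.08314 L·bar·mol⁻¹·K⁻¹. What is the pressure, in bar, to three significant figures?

P ≈ 0.493 bar

PV = nRT ⇒ P = nRT/V = (0.0312 × 0.08314 × 466) / 2.45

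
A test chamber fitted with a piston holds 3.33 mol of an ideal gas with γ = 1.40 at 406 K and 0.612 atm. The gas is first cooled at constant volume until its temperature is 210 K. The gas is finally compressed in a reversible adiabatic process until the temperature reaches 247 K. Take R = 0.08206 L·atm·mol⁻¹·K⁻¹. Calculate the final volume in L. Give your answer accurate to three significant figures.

From PV = nRT: V₁ = nRT₁/P₁ = 181.3 L.
Isochoric, so P/T is constant: V₂ = V₁; P₂ = P₁·(T₂/T₁) = 0.3166 atm.
Adiabatic (γ = 1.40), T V^(γ−1) and P V^γ constant: P₃ = P₂·(T₃/T₂)^(γ/(γ−1)) = 0.5586 atm; V₃ = V₂·(T₂/T₃)^(1/(γ−1)) = 120.8 L.

V₃ ≈ 121 L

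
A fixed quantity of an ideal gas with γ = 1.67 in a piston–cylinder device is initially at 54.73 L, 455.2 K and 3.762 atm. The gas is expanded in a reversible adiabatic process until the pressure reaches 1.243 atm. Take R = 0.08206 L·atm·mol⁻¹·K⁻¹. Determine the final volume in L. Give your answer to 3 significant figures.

V₂ ≈ 106 L

Reversible adiabatic, γ = 1.67: T₂ = T₁·(P₂/P₁)^((γ−1)/γ) = 291.9 K; V₂ = V₁·(P₁/P₂)^(1/γ) = 106.2 L.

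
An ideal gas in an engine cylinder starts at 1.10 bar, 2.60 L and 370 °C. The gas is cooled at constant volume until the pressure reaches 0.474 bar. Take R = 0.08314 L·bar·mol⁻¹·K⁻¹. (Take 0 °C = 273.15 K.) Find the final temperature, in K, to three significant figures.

T₂ ≈ 277 K

Convert: T₁ = 643.1 K.
Isochoric, so P/T is constant: V₂ = V₁; T₂ = T₁·(P₂/P₁) = 277.1 K.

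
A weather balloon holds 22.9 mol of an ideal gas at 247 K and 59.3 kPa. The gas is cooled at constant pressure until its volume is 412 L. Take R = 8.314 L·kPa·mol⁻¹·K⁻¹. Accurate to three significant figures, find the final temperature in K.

T₂ ≈ 128 K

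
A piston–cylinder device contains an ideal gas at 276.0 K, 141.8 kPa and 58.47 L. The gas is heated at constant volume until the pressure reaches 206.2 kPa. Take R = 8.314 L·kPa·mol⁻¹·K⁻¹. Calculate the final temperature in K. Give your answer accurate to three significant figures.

V constant ⇒ P ∝ T: V₂ = V₁; T₂ = T₁·(P₂/P₁) = 401.3 K.

T₂ ≈ 401 K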